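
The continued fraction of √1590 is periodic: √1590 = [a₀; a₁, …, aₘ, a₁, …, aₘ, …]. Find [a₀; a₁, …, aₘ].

[39; 1, 6, 1, 78]

a₀ = ⌊√1590⌋ = 39.
With m₀=0, d₀=1 and mₖ₊₁ = dₖaₖ − mₖ, dₖ₊₁ = (n − mₖ₊₁²)/dₖ, aₖ₊₁ = ⌊(a₀+mₖ₊₁)/dₖ₊₁⌋:
  k=1: m=39, d=69, a=1
  k=2: m=30, d=10, a=6
  k=3: m=30, d=69, a=1
  k=4: m=39, d=1, a=78
d=1 and a=2a₀=78 at k=4, so the next step gives (m, d) = (39, 69) again — its k=1 value — and the period has length 4.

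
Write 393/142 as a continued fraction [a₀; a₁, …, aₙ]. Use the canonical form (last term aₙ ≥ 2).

[2; 1, 3, 3, 3, 3]

393 = 2×142 + 109
142 = 1×109 + 33
109 = 3×33 + 10
33 = 3×10 + 3
10 = 3×3 + 1
3 = 3×1 + 0  (stop)
So 393/142 = [2; 1, 3, 3, 3, 3].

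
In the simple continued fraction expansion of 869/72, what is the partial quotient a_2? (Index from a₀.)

2

869 = 12·72 + 5   →  a_0 = 12
72 = 14·5 + 2   →  a_1 = 14
5 = 2·2 + 1   →  a_2 = 2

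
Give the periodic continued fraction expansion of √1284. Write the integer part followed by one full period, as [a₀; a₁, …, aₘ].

[35; 1, 4, 1, 70]

a₀ = ⌊√1284⌋ = 35.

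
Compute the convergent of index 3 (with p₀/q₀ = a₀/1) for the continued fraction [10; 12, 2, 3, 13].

Using pₖ = aₖpₖ₋₁ + pₖ₋₂, qₖ = aₖqₖ₋₁ + qₖ₋₂ (with p₋₁=1, p₋₂=0, q₋₁=0, q₋₂=1):
  k=0: a=10, p=10, q=1
  k=1: a=12, p=121, q=12
  k=2: a=2, p=252, q=25
  k=3: a=3, p=877, q=87

877/87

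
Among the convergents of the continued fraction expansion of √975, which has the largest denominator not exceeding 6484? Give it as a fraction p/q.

77719/2489

√975 = [31; 4, 2, 4, 62, …] (period length 4).
Convergents:
  p_0/q_0 = 31/1
  p_1/q_1 = 125/4
  p_2/q_2 = 281/9
  p_3/q_3 = 1249/40
  p_4/q_4 = 77719/2489
  p_5/q_5 = 312125/9996
q_4 = 2489 ≤ 6484 < 9996 = q_5, so the answer is 77719/2489.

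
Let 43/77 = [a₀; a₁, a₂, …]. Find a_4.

1

43 = 0·77 + 43   →  a_0 = 0
77 = 1·43 + 34   →  a_1 = 1
43 = 1·34 + 9   →  a_2 = 1
34 = 3·9 + 7   →  a_3 = 3
9 = 1·7 + 2   →  a_4 = 1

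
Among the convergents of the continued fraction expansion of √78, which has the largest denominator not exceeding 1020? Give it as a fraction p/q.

5617/636

√78 = [8; 1, 4, 1, 16, …] (period length 4).
Convergents:
  p_0/q_0 = 8/1
  p_1/q_1 = 9/1
  p_2/q_2 = 44/5
  p_3/q_3 = 53/6
  p_4/q_4 = 892/101
  p_5/q_5 = 945/107
  p_6/q_6 = 4672/529
  p_7/q_7 = 5617/636
  p_8/q_8 = 94544/10705
q_7 = 636 ≤ 1020 < 10705 = q_8, so the answer is 5617/636.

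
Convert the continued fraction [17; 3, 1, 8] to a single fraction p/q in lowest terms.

Fold from the inside: start with 8/1.
  1 + 1/8 = 9/8
  3 + 8/9 = 35/9
  17 + 9/35 = 604/35

604/35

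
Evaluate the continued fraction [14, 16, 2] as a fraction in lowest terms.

Using pₖ = aₖpₖ₋₁ + pₖ₋₂ and qₖ = aₖqₖ₋₁ + qₖ₋₂:
  k=0: a=14, p=14, q=1
  k=1: a=16, p=225, q=16
  k=2: a=2, p=464, q=33

464/33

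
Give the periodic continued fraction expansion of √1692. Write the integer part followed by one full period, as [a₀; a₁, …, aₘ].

[41; 7, 2, 7, 82]

a₀ = ⌊√1692⌋ = 41.
With m₀=0, d₀=1 and mₖ₊₁ = dₖaₖ − mₖ, dₖ₊₁ = (n − mₖ₊₁²)/dₖ, aₖ₊₁ = ⌊(a₀+mₖ₊₁)/dₖ₊₁⌋:
  k=1: m=41, d=11, a=7
  k=2: m=36, d=36, a=2
  k=3: m=36, d=11, a=7
  k=4: m=41, d=1, a=82
d=1 and a=2a₀=82 at k=4, so the next step gives (m, d) = (41, 11) again — its k=1 value — and the period has length 4.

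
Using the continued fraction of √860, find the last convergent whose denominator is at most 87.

1261/43

√860 = [29; 3, 14, 3, 58, …] (period length 4).
Convergents:
  p_0/q_0 = 29/1
  p_1/q_1 = 88/3
  p_2/q_2 = 1261/43
  p_3/q_3 = 3871/132
q_2 = 43 ≤ 87 < 132 = q_3, so the answer is 1261/43.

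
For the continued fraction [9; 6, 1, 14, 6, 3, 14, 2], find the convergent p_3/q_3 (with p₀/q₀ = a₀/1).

951/104

Using pₖ = aₖpₖ₋₁ + pₖ₋₂, qₖ = aₖqₖ₋₁ + qₖ₋₂ (with p₋₁=1, p₋₂=0, q₋₁=0, q₋₂=1):
  k=0: a=9, p=9, q=1
  k=1: a=6, p=55, q=6
  k=2: a=1, p=64, q=7
  k=3: a=14, p=951, q=104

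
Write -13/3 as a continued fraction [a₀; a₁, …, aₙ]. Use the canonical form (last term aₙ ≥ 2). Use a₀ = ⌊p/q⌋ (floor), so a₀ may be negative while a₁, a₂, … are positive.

[-5; 1, 2]

-13 = -5×3 + 2
3 = 1×2 + 1
2 = 2×1 + 0  (stop)
So -13/3 = [-5; 1, 2].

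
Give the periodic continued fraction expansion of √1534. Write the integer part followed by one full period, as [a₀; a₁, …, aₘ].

[39; 6, 78]

a₀ = ⌊√1534⌋ = 39.
With m₀=0, d₀=1 and mₖ₊₁ = dₖaₖ − mₖ, dₖ₊₁ = (n − mₖ₊₁²)/dₖ, aₖ₊₁ = ⌊(a₀+mₖ₊₁)/dₖ₊₁⌋:
  k=1: m=39, d=13, a=6
  k=2: m=39, d=1, a=78
d=1 and a=2a₀=78 at k=2, so the next step gives (m, d) = (39, 13) again — its k=1 value — and the period has length 2.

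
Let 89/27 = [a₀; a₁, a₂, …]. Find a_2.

89 = 3·27 + 8   →  a_0 = 3
27 = 3·8 + 3   →  a_1 = 3
8 = 2·3 + 2   →  a_2 = 2

2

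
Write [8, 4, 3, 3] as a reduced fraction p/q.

Fold from the inside: start with 3/1.
  3 + 1/3 = 10/3
  4 + 3/10 = 43/10
  8 + 10/43 = 354/43

354/43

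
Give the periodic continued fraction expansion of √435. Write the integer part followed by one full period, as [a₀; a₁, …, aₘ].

a₀ = ⌊√435⌋ = 20.
With m₀=0, d₀=1 and mₖ₊₁ = dₖaₖ − mₖ, dₖ₊₁ = (n − mₖ₊₁²)/dₖ, aₖ₊₁ = ⌊(a₀+mₖ₊₁)/dₖ₊₁⌋:
  k=1: m=20, d=35, a=1
  k=2: m=15, d=6, a=5
  k=3: m=15, d=35, a=1
  k=4: m=20, d=1, a=40
d=1 and a=2a₀=40 at k=4, so the next step gives (m, d) = (20, 35) again — its k=1 value — and the period has length 4.

[20; 1, 5, 1, 40]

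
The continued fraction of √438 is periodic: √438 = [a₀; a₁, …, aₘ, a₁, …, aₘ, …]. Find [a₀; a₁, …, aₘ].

[20; 1, 12, 1, 40]

a₀ = ⌊√438⌋ = 20.
With m₀=0, d₀=1 and mₖ₊₁ = dₖaₖ − mₖ, dₖ₊₁ = (n − mₖ₊₁²)/dₖ, aₖ₊₁ = ⌊(a₀+mₖ₊₁)/dₖ₊₁⌋:
  k=1: m=20, d=38, a=1
  k=2: m=18, d=3, a=12
  k=3: m=18, d=38, a=1
  k=4: m=20, d=1, a=40
d=1 and a=2a₀=40 at k=4, so the next step gives (m, d) = (20, 38) again — its k=1 value — and the period has length 4.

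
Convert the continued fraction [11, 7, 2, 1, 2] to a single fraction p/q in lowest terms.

657/59

Fold from the inside: start with 2/1.
  1 + 1/2 = 3/2
  2 + 2/3 = 8/3
  7 + 3/8 = 59/8
  11 + 8/59 = 657/59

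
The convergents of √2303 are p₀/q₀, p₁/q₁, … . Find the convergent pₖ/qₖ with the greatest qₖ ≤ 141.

√2303 = [47; 1, 94, …] (period length 2).
Convergents:
  p_0/q_0 = 47/1
  p_1/q_1 = 48/1
  p_2/q_2 = 4559/95
  p_3/q_3 = 4607/96
  p_4/q_4 = 437617/9119
q_3 = 96 ≤ 141 < 9119 = q_4, so the answer is 4607/96.

4607/96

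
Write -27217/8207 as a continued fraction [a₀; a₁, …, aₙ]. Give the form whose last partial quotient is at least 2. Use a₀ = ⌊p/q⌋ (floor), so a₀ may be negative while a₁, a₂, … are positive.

[-4; 1, 2, 6, 5, 9, 9]

-27217 = -4*8207 + 5611
8207 = 1*5611 + 2596
5611 = 2*2596 + 419
2596 = 6*419 + 82
419 = 5*82 + 9
82 = 9*9 + 1
9 = 9*1 + 0  (stop)
So -27217/8207 = [-4; 1, 2, 6, 5, 9, 9].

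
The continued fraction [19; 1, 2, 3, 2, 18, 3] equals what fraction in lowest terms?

Using pₖ = aₖpₖ₋₁ + pₖ₋₂ and qₖ = aₖqₖ₋₁ + qₖ₋₂:
  k=0: a=19, p=19, q=1
  k=1: a=1, p=20, q=1
  k=2: a=2, p=59, q=3
  k=3: a=3, p=197, q=10
  k=4: a=2, p=453, q=23
  k=5: a=18, p=8351, q=424
  k=6: a=3, p=25506, q=1295

25506/1295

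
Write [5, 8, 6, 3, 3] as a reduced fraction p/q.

2633/514

Using pₖ = aₖpₖ₋₁ + pₖ₋₂ and qₖ = aₖqₖ₋₁ + qₖ₋₂:
  k=0: a=5, p=5, q=1
  k=1: a=8, p=41, q=8
  k=2: a=6, p=251, q=49
  k=3: a=3, p=794, q=155
  k=4: a=3, p=2633, q=514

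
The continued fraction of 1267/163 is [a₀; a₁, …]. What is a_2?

3

1267 = 7·163 + 126   →  a_0 = 7
163 = 1·126 + 37   →  a_1 = 1
126 = 3·37 + 15   →  a_2 = 3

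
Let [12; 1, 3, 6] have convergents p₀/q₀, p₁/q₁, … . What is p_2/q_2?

Using pₖ = aₖpₖ₋₁ + pₖ₋₂, qₖ = aₖqₖ₋₁ + qₖ₋₂ (with p₋₁=1, p₋₂=0, q₋₁=0, q₋₂=1):
  k=0: a=12, p=12, q=1
  k=1: a=1, p=13, q=1
  k=2: a=3, p=51, q=4

51/4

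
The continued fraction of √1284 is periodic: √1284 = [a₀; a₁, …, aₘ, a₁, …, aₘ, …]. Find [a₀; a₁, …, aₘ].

a₀ = ⌊√1284⌋ = 35.

[35; 1, 4, 1, 70]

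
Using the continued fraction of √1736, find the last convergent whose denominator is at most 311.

10458/251

√1736 = [41; 1, 1, 1, 82, …] (period length 4).
Convergents:
  p_0/q_0 = 41/1
  p_1/q_1 = 42/1
  p_2/q_2 = 83/2
  p_3/q_3 = 125/3
  p_4/q_4 = 10333/248
  p_5/q_5 = 10458/251
  p_6/q_6 = 20791/499
q_5 = 251 ≤ 311 < 499 = q_6, so the answer is 10458/251.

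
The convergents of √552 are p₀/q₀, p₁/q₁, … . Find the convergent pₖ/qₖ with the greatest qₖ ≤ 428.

√552 = [23; 2, 46, …] (period length 2).
Convergents:
  p_0/q_0 = 23/1
  p_1/q_1 = 47/2
  p_2/q_2 = 2185/93
  p_3/q_3 = 4417/188
  p_4/q_4 = 205367/8741
q_3 = 188 ≤ 428 < 8741 = q_4, so the answer is 4417/188.

4417/188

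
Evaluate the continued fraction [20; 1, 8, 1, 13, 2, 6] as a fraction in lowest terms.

Using pₖ = aₖpₖ₋₁ + pₖ₋₂ and qₖ = aₖqₖ₋₁ + qₖ₋₂:
  k=0: a=20, p=20, q=1
  k=1: a=1, p=21, q=1
  k=2: a=8, p=188, q=9
  k=3: a=1, p=209, q=10
  k=4: a=13, p=2905, q=139
  k=5: a=2, p=6019, q=288
  k=6: a=6, p=39019, q=1867

39019/1867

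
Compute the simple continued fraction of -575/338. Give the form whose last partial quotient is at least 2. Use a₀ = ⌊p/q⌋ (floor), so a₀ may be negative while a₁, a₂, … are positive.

[-2; 3, 2, 1, 7, 1, 3]

-575 = -2*338 + 101
338 = 3*101 + 35
101 = 2*35 + 31
35 = 1*31 + 4
31 = 7*4 + 3
4 = 1*3 + 1
3 = 3*1 + 0  (stop)
So -575/338 = [-2; 3, 2, 1, 7, 1, 3].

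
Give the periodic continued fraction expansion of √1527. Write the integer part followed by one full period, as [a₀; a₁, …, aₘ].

a₀ = ⌊√1527⌋ = 39.
With m₀=0, d₀=1 and mₖ₊₁ = dₖaₖ − mₖ, dₖ₊₁ = (n − mₖ₊₁²)/dₖ, aₖ₊₁ = ⌊(a₀+mₖ₊₁)/dₖ₊₁⌋:
  k=1: m=39, d=6, a=13
  k=2: m=39, d=1, a=78
d=1 and a=2a₀=78 at k=2, so the next step gives (m, d) = (39, 6) again — its k=1 value — and the period has length 2.

[39; 13, 78]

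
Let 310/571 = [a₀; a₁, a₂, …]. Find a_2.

310 = 0·571 + 310   →  a_0 = 0
571 = 1·310 + 261   →  a_1 = 1
310 = 1·261 + 49   →  a_2 = 1

1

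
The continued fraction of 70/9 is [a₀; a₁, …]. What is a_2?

3

70 = 7·9 + 7   →  a_0 = 7
9 = 1·7 + 2   →  a_1 = 1
7 = 3·2 + 1   →  a_2 = 3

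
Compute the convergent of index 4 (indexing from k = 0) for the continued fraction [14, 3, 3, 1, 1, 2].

Using pₖ = aₖpₖ₋₁ + pₖ₋₂, qₖ = aₖqₖ₋₁ + qₖ₋₂ (with p₋₁=1, p₋₂=0, q₋₁=0, q₋₂=1):
  k=0: a=14, p=14, q=1
  k=1: a=3, p=43, q=3
  k=2: a=3, p=143, q=10
  k=3: a=1, p=186, q=13
  k=4: a=1, p=329, q=23

329/23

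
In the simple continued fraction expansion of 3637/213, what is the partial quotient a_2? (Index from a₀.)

3637 = 17·213 + 16   →  a_0 = 17
213 = 13·16 + 5   →  a_1 = 13
16 = 3·5 + 1   →  a_2 = 3

3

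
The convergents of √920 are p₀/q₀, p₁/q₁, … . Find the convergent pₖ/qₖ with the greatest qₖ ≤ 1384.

16561/546

√920 = [30; 3, 60, …] (period length 2).
Convergents:
  p_0/q_0 = 30/1
  p_1/q_1 = 91/3
  p_2/q_2 = 5490/181
  p_3/q_3 = 16561/546
  p_4/q_4 = 999150/32941
q_3 = 546 ≤ 1384 < 32941 = q_4, so the answer is 16561/546.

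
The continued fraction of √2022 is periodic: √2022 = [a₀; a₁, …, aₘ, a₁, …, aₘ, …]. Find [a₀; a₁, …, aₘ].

[44; 1, 28, 1, 88]

a₀ = ⌊√2022⌋ = 44.
With m₀=0, d₀=1 and mₖ₊₁ = dₖaₖ − mₖ, dₖ₊₁ = (n − mₖ₊₁²)/dₖ, aₖ₊₁ = ⌊(a₀+mₖ₊₁)/dₖ₊₁⌋:
  k=1: m=44, d=86, a=1
  k=2: m=42, d=3, a=28
  k=3: m=42, d=86, a=1
  k=4: m=44, d=1, a=88
d=1 and a=2a₀=88 at k=4, so the next step gives (m, d) = (44, 86) again — its k=1 value — and the period has length 4.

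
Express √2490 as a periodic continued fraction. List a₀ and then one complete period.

a₀ = ⌊√2490⌋ = 49.
With m₀=0, d₀=1 and mₖ₊₁ = dₖaₖ − mₖ, dₖ₊₁ = (n − mₖ₊₁²)/dₖ, aₖ₊₁ = ⌊(a₀+mₖ₊₁)/dₖ₊₁⌋:
  k=1: m=49, d=89, a=1
  k=2: m=40, d=10, a=8
  k=3: m=40, d=89, a=1
  k=4: m=49, d=1, a=98
d=1 and a=2a₀=98 at k=4, so the next step gives (m, d) = (49, 89) again — its k=1 value — and the period has length 4.

[49; 1, 8, 1, 98]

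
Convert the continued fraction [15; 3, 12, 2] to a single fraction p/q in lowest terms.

1180/77

Using pₖ = aₖpₖ₋₁ + pₖ₋₂ and qₖ = aₖqₖ₋₁ + qₖ₋₂:
  k=0: a=15, p=15, q=1
  k=1: a=3, p=46, q=3
  k=2: a=12, p=567, q=37
  k=3: a=2, p=1180, q=77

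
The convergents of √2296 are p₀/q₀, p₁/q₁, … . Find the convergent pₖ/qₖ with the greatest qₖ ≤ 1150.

54577/1139

√2296 = [47; 1, 10, 1, 94, …] (period length 4).
Convergents:
  p_0/q_0 = 47/1
  p_1/q_1 = 48/1
  p_2/q_2 = 527/11
  p_3/q_3 = 575/12
  p_4/q_4 = 54577/1139
  p_5/q_5 = 55152/1151
q_4 = 1139 ≤ 1150 < 1151 = q_5, so the answer is 54577/1139.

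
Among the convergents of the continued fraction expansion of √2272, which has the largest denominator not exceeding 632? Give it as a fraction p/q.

√2272 = [47; 1, 1, 1, 94, …] (period length 4).
Convergents:
  p_0/q_0 = 47/1
  p_1/q_1 = 48/1
  p_2/q_2 = 95/2
  p_3/q_3 = 143/3
  p_4/q_4 = 13537/284
  p_5/q_5 = 13680/287
  p_6/q_6 = 27217/571
  p_7/q_7 = 40897/858
q_6 = 571 ≤ 632 < 858 = q_7, so the answer is 27217/571.

27217/571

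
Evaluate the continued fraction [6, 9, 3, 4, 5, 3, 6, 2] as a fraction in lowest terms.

Using pₖ = aₖpₖ₋₁ + pₖ₋₂ and qₖ = aₖqₖ₋₁ + qₖ₋₂:
  k=0: a=6, p=6, q=1
  k=1: a=9, p=55, q=9
  k=2: a=3, p=171, q=28
  k=3: a=4, p=739, q=121
  k=4: a=5, p=3866, q=633
  k=5: a=3, p=12337, q=2020
  k=6: a=6, p=77888, q=12753
  k=7: a=2, p=168113, q=27526

168113/27526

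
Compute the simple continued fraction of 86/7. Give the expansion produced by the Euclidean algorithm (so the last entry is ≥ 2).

86 = 12×7 + 2
7 = 3×2 + 1
2 = 2×1 + 0  (stop)
So 86/7 = [12; 3, 2].

[12; 3, 2]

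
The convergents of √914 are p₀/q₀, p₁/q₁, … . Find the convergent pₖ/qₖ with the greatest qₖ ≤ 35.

393/13

√914 = [30; 4, 3, 3, 4, 60, …] (period length 5).
Convergents:
  p_0/q_0 = 30/1
  p_1/q_1 = 121/4
  p_2/q_2 = 393/13
  p_3/q_3 = 1300/43
q_2 = 13 ≤ 35 < 43 = q_3, so the answer is 393/13.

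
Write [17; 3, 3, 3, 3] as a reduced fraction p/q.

Fold from the inside: start with 3/1.
  3 + 1/3 = 10/3
  3 + 3/10 = 33/10
  3 + 10/33 = 109/33
  17 + 33/109 = 1886/109

1886/109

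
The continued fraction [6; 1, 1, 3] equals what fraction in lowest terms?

Fold from the inside: start with 3/1.
  1 + 1/3 = 4/3
  1 + 3/4 = 7/4
  6 + 4/7 = 46/7

46/7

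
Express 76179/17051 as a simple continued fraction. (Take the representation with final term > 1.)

[4; 2, 7, 4, 9, 4, 7]

76179 = 4×17051 + 7975
17051 = 2×7975 + 1101
7975 = 7×1101 + 268
1101 = 4×268 + 29
268 = 9×29 + 7
29 = 4×7 + 1
7 = 7×1 + 0  (stop)
So 76179/17051 = [4; 2, 7, 4, 9, 4, 7].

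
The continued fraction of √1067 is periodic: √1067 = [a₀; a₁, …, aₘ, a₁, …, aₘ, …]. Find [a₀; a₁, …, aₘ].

[32; 1, 1, 1, 64]

a₀ = ⌊√1067⌋ = 32.
With m₀=0, d₀=1 and mₖ₊₁ = dₖaₖ − mₖ, dₖ₊₁ = (n − mₖ₊₁²)/dₖ, aₖ₊₁ = ⌊(a₀+mₖ₊₁)/dₖ₊₁⌋:
  k=1: m=32, d=43, a=1
  k=2: m=11, d=22, a=1
  k=3: m=11, d=43, a=1
  k=4: m=32, d=1, a=64
d=1 and a=2a₀=64 at k=4, so the next step gives (m, d) = (32, 43) again — its k=1 value — and the period has length 4.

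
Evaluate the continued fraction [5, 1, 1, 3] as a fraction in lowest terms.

Fold from the inside: start with 3/1.
  1 + 1/3 = 4/3
  1 + 3/4 = 7/4
  5 + 4/7 = 39/7

39/7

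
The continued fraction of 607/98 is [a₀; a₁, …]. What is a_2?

6

607 = 6·98 + 19   →  a_0 = 6
98 = 5·19 + 3   →  a_1 = 5
19 = 6·3 + 1   →  a_2 = 6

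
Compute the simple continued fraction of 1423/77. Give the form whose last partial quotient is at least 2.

1423 = 18×77 + 37
77 = 2×37 + 3
37 = 12×3 + 1
3 = 3×1 + 0  (stop)
So 1423/77 = [18; 2, 12, 3].

[18; 2, 12, 3]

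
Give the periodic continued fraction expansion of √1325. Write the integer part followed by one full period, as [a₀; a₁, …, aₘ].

a₀ = ⌊√1325⌋ = 36.
With m₀=0, d₀=1 and mₖ₊₁ = dₖaₖ − mₖ, dₖ₊₁ = (n − mₖ₊₁²)/dₖ, aₖ₊₁ = ⌊(a₀+mₖ₊₁)/dₖ₊₁⌋:
  k=1: m=36, d=29, a=2
  k=2: m=22, d=29, a=2
  k=3: m=36, d=1, a=72
d=1 and a=2a₀=72 at k=3, so the next step gives (m, d) = (36, 29) again — its k=1 value — and the period has length 3.

[36; 2, 2, 72]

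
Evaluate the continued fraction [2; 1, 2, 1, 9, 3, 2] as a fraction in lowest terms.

Using pₖ = aₖpₖ₋₁ + pₖ₋₂ and qₖ = aₖqₖ₋₁ + qₖ₋₂:
  k=0: a=2, p=2, q=1
  k=1: a=1, p=3, q=1
  k=2: a=2, p=8, q=3
  k=3: a=1, p=11, q=4
  k=4: a=9, p=107, q=39
  k=5: a=3, p=332, q=121
  k=6: a=2, p=771, q=281

771/281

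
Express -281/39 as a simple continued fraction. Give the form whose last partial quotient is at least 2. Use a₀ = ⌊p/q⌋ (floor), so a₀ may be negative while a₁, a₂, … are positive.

[-8; 1, 3, 1, 7]

-281 = -8*39 + 31
39 = 1*31 + 8
31 = 3*8 + 7
8 = 1*7 + 1
7 = 7*1 + 0  (stop)
So -281/39 = [-8; 1, 3, 1, 7].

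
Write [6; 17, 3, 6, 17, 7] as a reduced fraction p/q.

Fold from the inside: start with 7/1.
  17 + 1/7 = 120/7
  6 + 7/120 = 727/120
  3 + 120/727 = 2301/727
  17 + 727/2301 = 39844/2301
  6 + 2301/39844 = 241365/39844

241365/39844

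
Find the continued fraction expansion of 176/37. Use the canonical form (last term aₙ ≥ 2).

176 = 4*37 + 28
37 = 1*28 + 9
28 = 3*9 + 1
9 = 9*1 + 0  (stop)
So 176/37 = [4; 1, 3, 9].

[4; 1, 3, 9]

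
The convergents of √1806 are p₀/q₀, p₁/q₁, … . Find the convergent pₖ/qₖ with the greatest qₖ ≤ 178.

√1806 = [42; 2, 84, …] (period length 2).
Convergents:
  p_0/q_0 = 42/1
  p_1/q_1 = 85/2
  p_2/q_2 = 7182/169
  p_3/q_3 = 14449/340
q_2 = 169 ≤ 178 < 340 = q_3, so the answer is 7182/169.

7182/169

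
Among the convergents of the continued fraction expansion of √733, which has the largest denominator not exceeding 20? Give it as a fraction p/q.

√733 = [27; 13, 1, 1, 13, 54, …] (period length 5).
Convergents:
  p_0/q_0 = 27/1
  p_1/q_1 = 352/13
  p_2/q_2 = 379/14
  p_3/q_3 = 731/27
q_2 = 14 ≤ 20 < 27 = q_3, so the answer is 379/14.

379/14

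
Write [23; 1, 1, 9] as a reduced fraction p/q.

447/19

Fold from the inside: start with 9/1.
  1 + 1/9 = 10/9
  1 + 9/10 = 19/10
  23 + 10/19 = 447/19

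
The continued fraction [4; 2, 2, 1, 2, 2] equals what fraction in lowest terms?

199/45

Using pₖ = aₖpₖ₋₁ + pₖ₋₂ and qₖ = aₖqₖ₋₁ + qₖ₋₂:
  k=0: a=4, p=4, q=1
  k=1: a=2, p=9, q=2
  k=2: a=2, p=22, q=5
  k=3: a=1, p=31, q=7
  k=4: a=2, p=84, q=19
  k=5: a=2, p=199, q=45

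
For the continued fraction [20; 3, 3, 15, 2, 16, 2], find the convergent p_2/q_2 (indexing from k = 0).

203/10

Using pₖ = aₖpₖ₋₁ + pₖ₋₂, qₖ = aₖqₖ₋₁ + qₖ₋₂ (with p₋₁=1, p₋₂=0, q₋₁=0, q₋₂=1):
  k=0: a=20, p=20, q=1
  k=1: a=3, p=61, q=3
  k=2: a=3, p=203, q=10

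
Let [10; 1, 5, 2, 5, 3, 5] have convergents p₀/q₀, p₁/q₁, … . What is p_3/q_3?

141/13

Using pₖ = aₖpₖ₋₁ + pₖ₋₂, qₖ = aₖqₖ₋₁ + qₖ₋₂ (with p₋₁=1, p₋₂=0, q₋₁=0, q₋₂=1):
  k=0: a=10, p=10, q=1
  k=1: a=1, p=11, q=1
  k=2: a=5, p=65, q=6
  k=3: a=2, p=141, q=13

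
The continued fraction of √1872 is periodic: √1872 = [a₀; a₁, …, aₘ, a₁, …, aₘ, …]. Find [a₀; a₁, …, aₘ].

[43; 3, 1, 3, 86]

a₀ = ⌊√1872⌋ = 43.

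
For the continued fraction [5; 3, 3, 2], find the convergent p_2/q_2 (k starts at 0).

53/10

Using pₖ = aₖpₖ₋₁ + pₖ₋₂, qₖ = aₖqₖ₋₁ + qₖ₋₂ (with p₋₁=1, p₋₂=0, q₋₁=0, q₋₂=1):
  k=0: a=5, p=5, q=1
  k=1: a=3, p=16, q=3
  k=2: a=3, p=53, q=10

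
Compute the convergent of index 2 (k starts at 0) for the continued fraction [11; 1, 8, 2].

107/9

Using pₖ = aₖpₖ₋₁ + pₖ₋₂, qₖ = aₖqₖ₋₁ + qₖ₋₂ (with p₋₁=1, p₋₂=0, q₋₁=0, q₋₂=1):
  k=0: a=11, p=11, q=1
  k=1: a=1, p=12, q=1
  k=2: a=8, p=107, q=9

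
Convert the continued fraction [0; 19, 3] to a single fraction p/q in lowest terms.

3/58

Fold from the inside: start with 3/1.
  19 + 1/3 = 58/3
  0 + 3/58 = 3/58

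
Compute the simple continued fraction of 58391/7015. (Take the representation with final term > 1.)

[8; 3, 11, 4, 8, 6]

58391 = 8·7015 + 2271
7015 = 3·2271 + 202
2271 = 11·202 + 49
202 = 4·49 + 6
49 = 8·6 + 1
6 = 6·1 + 0  (stop)
So 58391/7015 = [8; 3, 11, 4, 8, 6].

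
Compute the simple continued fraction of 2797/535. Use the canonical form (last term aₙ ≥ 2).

2797 = 5*535 + 122
535 = 4*122 + 47
122 = 2*47 + 28
47 = 1*28 + 19
28 = 1*19 + 9
19 = 2*9 + 1
9 = 9*1 + 0  (stop)
So 2797/535 = [5; 4, 2, 1, 1, 2, 9].

[5; 4, 2, 1, 1, 2, 9]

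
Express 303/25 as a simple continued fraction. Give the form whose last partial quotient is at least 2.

[12; 8, 3]

303 = 12*25 + 3
25 = 8*3 + 1
3 = 3*1 + 0  (stop)
So 303/25 = [12; 8, 3].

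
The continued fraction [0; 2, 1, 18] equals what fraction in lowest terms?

Fold from the inside: start with 18/1.
  1 + 1/18 = 19/18
  2 + 18/19 = 56/19
  0 + 19/56 = 19/56

19/56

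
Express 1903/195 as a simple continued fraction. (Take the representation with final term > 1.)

1903 = 9·195 + 148
195 = 1·148 + 47
148 = 3·47 + 7
47 = 6·7 + 5
7 = 1·5 + 2
5 = 2·2 + 1
2 = 2·1 + 0  (stop)
So 1903/195 = [9; 1, 3, 6, 1, 2, 2].

[9; 1, 3, 6, 1, 2, 2]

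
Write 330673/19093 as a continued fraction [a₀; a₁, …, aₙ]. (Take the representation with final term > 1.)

330673 = 17·19093 + 6092
19093 = 3·6092 + 817
6092 = 7·817 + 373
817 = 2·373 + 71
373 = 5·71 + 18
71 = 3·18 + 17
18 = 1·17 + 1
17 = 17·1 + 0  (stop)
So 330673/19093 = [17; 3, 7, 2, 5, 3, 1, 17].

[17; 3, 7, 2, 5, 3, 1, 17]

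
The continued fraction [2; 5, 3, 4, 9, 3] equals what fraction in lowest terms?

4333/1980

Using pₖ = aₖpₖ₋₁ + pₖ₋₂ and qₖ = aₖqₖ₋₁ + qₖ₋₂:
  k=0: a=2, p=2, q=1
  k=1: a=5, p=11, q=5
  k=2: a=3, p=35, q=16
  k=3: a=4, p=151, q=69
  k=4: a=9, p=1394, q=637
  k=5: a=3, p=4333, q=1980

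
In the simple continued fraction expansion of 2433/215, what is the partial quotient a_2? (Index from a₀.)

6

2433 = 11·215 + 68   →  a_0 = 11
215 = 3·68 + 11   →  a_1 = 3
68 = 6·11 + 2   →  a_2 = 6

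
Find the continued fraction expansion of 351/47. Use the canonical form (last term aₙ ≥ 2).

351 = 7*47 + 22
47 = 2*22 + 3
22 = 7*3 + 1
3 = 3*1 + 0  (stop)
So 351/47 = [7; 2, 7, 3].

[7; 2, 7, 3]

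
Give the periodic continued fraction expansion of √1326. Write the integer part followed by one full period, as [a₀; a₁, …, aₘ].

[36; 2, 2, 2, 2, 2, 72]

a₀ = ⌊√1326⌋ = 36.
With m₀=0, d₀=1 and mₖ₊₁ = dₖaₖ − mₖ, dₖ₊₁ = (n − mₖ₊₁²)/dₖ, aₖ₊₁ = ⌊(a₀+mₖ₊₁)/dₖ₊₁⌋:
  k=1: m=36, d=30, a=2
  k=2: m=24, d=25, a=2
  k=3: m=26, d=26, a=2
  k=4: m=26, d=25, a=2
  k=5: m=24, d=30, a=2
  k=6: m=36, d=1, a=72
d=1 and a=2a₀=72 at k=6, so the next step gives (m, d) = (36, 30) again — its k=1 value — and the period has length 6.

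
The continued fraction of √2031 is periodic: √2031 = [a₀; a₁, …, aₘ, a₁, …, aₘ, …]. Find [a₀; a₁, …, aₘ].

[45; 15, 90]

a₀ = ⌊√2031⌋ = 45.
With m₀=0, d₀=1 and mₖ₊₁ = dₖaₖ − mₖ, dₖ₊₁ = (n − mₖ₊₁²)/dₖ, aₖ₊₁ = ⌊(a₀+mₖ₊₁)/dₖ₊₁⌋:
  k=1: m=45, d=6, a=15
  k=2: m=45, d=1, a=90
d=1 and a=2a₀=90 at k=2, so the next step gives (m, d) = (45, 6) again — its k=1 value — and the period has length 2.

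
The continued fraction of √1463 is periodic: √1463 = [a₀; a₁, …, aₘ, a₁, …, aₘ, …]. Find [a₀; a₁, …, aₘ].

[38; 4, 76]

a₀ = ⌊√1463⌋ = 38.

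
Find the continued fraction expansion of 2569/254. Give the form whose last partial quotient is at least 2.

[10; 8, 1, 3, 7]

2569 = 10·254 + 29
254 = 8·29 + 22
29 = 1·22 + 7
22 = 3·7 + 1
7 = 7·1 + 0  (stop)
So 2569/254 = [10; 8, 1, 3, 7].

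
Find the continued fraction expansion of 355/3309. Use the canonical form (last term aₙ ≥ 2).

[0; 9, 3, 8, 1, 3, 3]

355 = 0*3309 + 355
3309 = 9*355 + 114
355 = 3*114 + 13
114 = 8*13 + 10
13 = 1*10 + 3
10 = 3*3 + 1
3 = 3*1 + 0  (stop)
So 355/3309 = [0; 9, 3, 8, 1, 3, 3].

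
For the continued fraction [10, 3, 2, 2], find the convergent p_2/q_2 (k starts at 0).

Using pₖ = aₖpₖ₋₁ + pₖ₋₂, qₖ = aₖqₖ₋₁ + qₖ₋₂ (with p₋₁=1, p₋₂=0, q₋₁=0, q₋₂=1):
  k=0: a=10, p=10, q=1
  k=1: a=3, p=31, q=3
  k=2: a=2, p=72, q=7

72/7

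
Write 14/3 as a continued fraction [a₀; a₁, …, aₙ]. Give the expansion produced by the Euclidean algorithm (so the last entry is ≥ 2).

14 = 4*3 + 2
3 = 1*2 + 1
2 = 2*1 + 0  (stop)
So 14/3 = [4; 1, 2].

[4; 1, 2]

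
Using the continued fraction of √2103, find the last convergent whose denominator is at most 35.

√2103 = [45; 1, 6, 15, 6, 1, 90, …] (period length 6).
Convergents:
  p_0/q_0 = 45/1
  p_1/q_1 = 46/1
  p_2/q_2 = 321/7
  p_3/q_3 = 4861/106
q_2 = 7 ≤ 35 < 106 = q_3, so the answer is 321/7.

321/7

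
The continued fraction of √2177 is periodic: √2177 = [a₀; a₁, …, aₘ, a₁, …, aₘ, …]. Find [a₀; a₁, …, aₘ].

a₀ = ⌊√2177⌋ = 46.

[46; 1, 1, 1, 12, 1, 1, 1, 92]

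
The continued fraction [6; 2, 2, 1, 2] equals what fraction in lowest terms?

Using pₖ = aₖpₖ₋₁ + pₖ₋₂ and qₖ = aₖqₖ₋₁ + qₖ₋₂:
  k=0: a=6, p=6, q=1
  k=1: a=2, p=13, q=2
  k=2: a=2, p=32, q=5
  k=3: a=1, p=45, q=7
  k=4: a=2, p=122, q=19

122/19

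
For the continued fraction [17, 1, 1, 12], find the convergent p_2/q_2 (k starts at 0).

35/2

Using pₖ = aₖpₖ₋₁ + pₖ₋₂, qₖ = aₖqₖ₋₁ + qₖ₋₂ (with p₋₁=1, p₋₂=0, q₋₁=0, q₋₂=1):
  k=0: a=17, p=17, q=1
  k=1: a=1, p=18, q=1
  k=2: a=1, p=35, q=2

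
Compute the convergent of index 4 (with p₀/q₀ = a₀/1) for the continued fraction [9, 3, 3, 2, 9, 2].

2019/217

Using pₖ = aₖpₖ₋₁ + pₖ₋₂, qₖ = aₖqₖ₋₁ + qₖ₋₂ (with p₋₁=1, p₋₂=0, q₋₁=0, q₋₂=1):
  k=0: a=9, p=9, q=1
  k=1: a=3, p=28, q=3
  k=2: a=3, p=93, q=10
  k=3: a=2, p=214, q=23
  k=4: a=9, p=2019, q=217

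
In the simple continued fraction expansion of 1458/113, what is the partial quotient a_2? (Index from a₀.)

9

1458 = 12·113 + 102   →  a_0 = 12
113 = 1·102 + 11   →  a_1 = 1
102 = 9·11 + 3   →  a_2 = 9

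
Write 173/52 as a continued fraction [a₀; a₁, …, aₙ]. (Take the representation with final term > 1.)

173 = 3×52 + 17
52 = 3×17 + 1
17 = 17×1 + 0  (stop)
So 173/52 = [3; 3, 17].

[3; 3, 17]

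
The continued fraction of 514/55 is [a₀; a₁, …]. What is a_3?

8

514 = 9·55 + 19   →  a_0 = 9
55 = 2·19 + 17   →  a_1 = 2
19 = 1·17 + 2   →  a_2 = 1
17 = 8·2 + 1   →  a_3 = 8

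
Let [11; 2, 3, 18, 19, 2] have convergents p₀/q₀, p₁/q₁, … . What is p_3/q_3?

1463/128

Using pₖ = aₖpₖ₋₁ + pₖ₋₂, qₖ = aₖqₖ₋₁ + qₖ₋₂ (with p₋₁=1, p₋₂=0, q₋₁=0, q₋₂=1):
  k=0: a=11, p=11, q=1
  k=1: a=2, p=23, q=2
  k=2: a=3, p=80, q=7
  k=3: a=18, p=1463, q=128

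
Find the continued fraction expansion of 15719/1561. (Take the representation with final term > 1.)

15719 = 10·1561 + 109
1561 = 14·109 + 35
109 = 3·35 + 4
35 = 8·4 + 3
4 = 1·3 + 1
3 = 3·1 + 0  (stop)
So 15719/1561 = [10; 14, 3, 8, 1, 3].

[10; 14, 3, 8, 1, 3]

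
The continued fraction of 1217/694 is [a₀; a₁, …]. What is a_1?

1

1217 = 1·694 + 523   →  a_0 = 1
694 = 1·523 + 171   →  a_1 = 1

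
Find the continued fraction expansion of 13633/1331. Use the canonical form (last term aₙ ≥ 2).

[10; 4, 8, 3, 1, 1, 5]

13633 = 10·1331 + 323
1331 = 4·323 + 39
323 = 8·39 + 11
39 = 3·11 + 6
11 = 1·6 + 5
6 = 1·5 + 1
5 = 5·1 + 0  (stop)
So 13633/1331 = [10; 4, 8, 3, 1, 1, 5].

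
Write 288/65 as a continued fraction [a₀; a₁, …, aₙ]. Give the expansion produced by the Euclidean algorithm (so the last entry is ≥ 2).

288 = 4×65 + 28
65 = 2×28 + 9
28 = 3×9 + 1
9 = 9×1 + 0  (stop)
So 288/65 = [4; 2, 3, 9].

[4; 2, 3, 9]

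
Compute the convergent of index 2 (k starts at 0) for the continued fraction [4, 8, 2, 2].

Using pₖ = aₖpₖ₋₁ + pₖ₋₂, qₖ = aₖqₖ₋₁ + qₖ₋₂ (with p₋₁=1, p₋₂=0, q₋₁=0, q₋₂=1):
  k=0: a=4, p=4, q=1
  k=1: a=8, p=33, q=8
  k=2: a=2, p=70, q=17

70/17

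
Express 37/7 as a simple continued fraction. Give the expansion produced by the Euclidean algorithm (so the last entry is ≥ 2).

37 = 5*7 + 2
7 = 3*2 + 1
2 = 2*1 + 0  (stop)
So 37/7 = [5; 3, 2].

[5; 3, 2]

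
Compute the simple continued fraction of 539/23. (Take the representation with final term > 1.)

[23; 2, 3, 3]

539 = 23*23 + 10
23 = 2*10 + 3
10 = 3*3 + 1
3 = 3*1 + 0  (stop)
So 539/23 = [23; 2, 3, 3].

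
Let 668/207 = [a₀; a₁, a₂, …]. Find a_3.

668 = 3·207 + 47   →  a_0 = 3
207 = 4·47 + 19   →  a_1 = 4
47 = 2·19 + 9   →  a_2 = 2
19 = 2·9 + 1   →  a_3 = 2

2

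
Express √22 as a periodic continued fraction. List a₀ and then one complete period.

[4; 1, 2, 4, 2, 1, 8]

a₀ = ⌊√22⌋ = 4.
With m₀=0, d₀=1 and mₖ₊₁ = dₖaₖ − mₖ, dₖ₊₁ = (n − mₖ₊₁²)/dₖ, aₖ₊₁ = ⌊(a₀+mₖ₊₁)/dₖ₊₁⌋:
  k=1: m=4, d=6, a=1
  k=2: m=2, d=3, a=2
  k=3: m=4, d=2, a=4
  k=4: m=4, d=3, a=2
  k=5: m=2, d=6, a=1
  k=6: m=4, d=1, a=8
d=1 and a=2a₀=8 at k=6, so the next step gives (m, d) = (4, 6) again — its k=1 value — and the period has length 6.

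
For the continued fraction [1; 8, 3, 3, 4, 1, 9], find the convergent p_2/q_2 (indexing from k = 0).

Using pₖ = aₖpₖ₋₁ + pₖ₋₂, qₖ = aₖqₖ₋₁ + qₖ₋₂ (with p₋₁=1, p₋₂=0, q₋₁=0, q₋₂=1):
  k=0: a=1, p=1, q=1
  k=1: a=8, p=9, q=8
  k=2: a=3, p=28, q=25

28/25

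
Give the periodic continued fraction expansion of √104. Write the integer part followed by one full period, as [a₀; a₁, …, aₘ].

a₀ = ⌊√104⌋ = 10.
With m₀=0, d₀=1 and mₖ₊₁ = dₖaₖ − mₖ, dₖ₊₁ = (n − mₖ₊₁²)/dₖ, aₖ₊₁ = ⌊(a₀+mₖ₊₁)/dₖ₊₁⌋:
  k=1: m=10, d=4, a=5
  k=2: m=10, d=1, a=20
d=1 and a=2a₀=20 at k=2, so the next step gives (m, d) = (10, 4) again — its k=1 value — and the period has length 2.

[10; 5, 20]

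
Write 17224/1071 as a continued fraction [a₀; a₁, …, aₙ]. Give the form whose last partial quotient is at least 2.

[16; 12, 5, 1, 6, 2]

17224 = 16*1071 + 88
1071 = 12*88 + 15
88 = 5*15 + 13
15 = 1*13 + 2
13 = 6*2 + 1
2 = 2*1 + 0  (stop)
So 17224/1071 = [16; 12, 5, 1, 6, 2].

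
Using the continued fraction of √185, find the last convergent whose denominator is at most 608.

√185 = [13; 1, 1, 1, 1, 26, …] (period length 5).
Convergents:
  p_0/q_0 = 13/1
  p_1/q_1 = 14/1
  p_2/q_2 = 27/2
  p_3/q_3 = 41/3
  p_4/q_4 = 68/5
  p_5/q_5 = 1809/133
  p_6/q_6 = 1877/138
  p_7/q_7 = 3686/271
  p_8/q_8 = 5563/409
  p_9/q_9 = 9249/680
q_8 = 409 ≤ 608 < 680 = q_9, so the answer is 5563/409.

5563/409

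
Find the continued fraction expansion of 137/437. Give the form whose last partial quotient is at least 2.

[0; 3, 5, 3, 1, 2, 2]

137 = 0·437 + 137
437 = 3·137 + 26
137 = 5·26 + 7
26 = 3·7 + 5
7 = 1·5 + 2
5 = 2·2 + 1
2 = 2·1 + 0  (stop)
So 137/437 = [0; 3, 5, 3, 1, 2, 2].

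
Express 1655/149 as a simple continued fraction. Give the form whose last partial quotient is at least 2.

[11; 9, 3, 5]

1655 = 11*149 + 16
149 = 9*16 + 5
16 = 3*5 + 1
5 = 5*1 + 0  (stop)
So 1655/149 = [11; 9, 3, 5].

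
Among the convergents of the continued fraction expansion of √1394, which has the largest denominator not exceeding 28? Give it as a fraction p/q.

√1394 = [37; 2, 1, 36, 1, 2, 74, …] (period length 6).
Convergents:
  p_0/q_0 = 37/1
  p_1/q_1 = 75/2
  p_2/q_2 = 112/3
  p_3/q_3 = 4107/110
q_2 = 3 ≤ 28 < 110 = q_3, so the answer is 112/3.

112/3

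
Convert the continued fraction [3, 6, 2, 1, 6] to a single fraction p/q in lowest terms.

401/127

Fold from the inside: start with 6/1.
  1 + 1/6 = 7/6
  2 + 6/7 = 20/7
  6 + 7/20 = 127/20
  3 + 20/127 = 401/127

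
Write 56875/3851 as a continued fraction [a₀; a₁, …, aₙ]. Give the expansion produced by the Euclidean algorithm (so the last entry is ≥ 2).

56875 = 14·3851 + 2961
3851 = 1·2961 + 890
2961 = 3·890 + 291
890 = 3·291 + 17
291 = 17·17 + 2
17 = 8·2 + 1
2 = 2·1 + 0  (stop)
So 56875/3851 = [14; 1, 3, 3, 17, 8, 2].

[14; 1, 3, 3, 17, 8, 2]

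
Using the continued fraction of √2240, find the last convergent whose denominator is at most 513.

√2240 = [47; 3, 23, 3, 94, …] (period length 4).
Convergents:
  p_0/q_0 = 47/1
  p_1/q_1 = 142/3
  p_2/q_2 = 3313/70
  p_3/q_3 = 10081/213
  p_4/q_4 = 950927/20092
q_3 = 213 ≤ 513 < 20092 = q_4, so the answer is 10081/213.

10081/213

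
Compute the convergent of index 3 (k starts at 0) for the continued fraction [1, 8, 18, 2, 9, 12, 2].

335/298

Using pₖ = aₖpₖ₋₁ + pₖ₋₂, qₖ = aₖqₖ₋₁ + qₖ₋₂ (with p₋₁=1, p₋₂=0, q₋₁=0, q₋₂=1):
  k=0: a=1, p=1, q=1
  k=1: a=8, p=9, q=8
  k=2: a=18, p=163, q=145
  k=3: a=2, p=335, q=298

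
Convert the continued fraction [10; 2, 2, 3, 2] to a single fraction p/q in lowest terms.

Fold from the inside: start with 2/1.
  3 + 1/2 = 7/2
  2 + 2/7 = 16/7
  2 + 7/16 = 39/16
  10 + 16/39 = 406/39

406/39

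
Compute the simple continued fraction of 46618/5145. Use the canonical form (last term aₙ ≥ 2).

46618 = 9·5145 + 313
5145 = 16·313 + 137
313 = 2·137 + 39
137 = 3·39 + 20
39 = 1·20 + 19
20 = 1·19 + 1
19 = 19·1 + 0  (stop)
So 46618/5145 = [9; 16, 2, 3, 1, 1, 19].

[9; 16, 2, 3, 1, 1, 19]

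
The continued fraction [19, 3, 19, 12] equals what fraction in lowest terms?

Using pₖ = aₖpₖ₋₁ + pₖ₋₂ and qₖ = aₖqₖ₋₁ + qₖ₋₂:
  k=0: a=19, p=19, q=1
  k=1: a=3, p=58, q=3
  k=2: a=19, p=1121, q=58
  k=3: a=12, p=13510, q=699

13510/699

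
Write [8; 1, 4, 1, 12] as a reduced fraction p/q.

680/77

Using pₖ = aₖpₖ₋₁ + pₖ₋₂ and qₖ = aₖqₖ₋₁ + qₖ₋₂:
  k=0: a=8, p=8, q=1
  k=1: a=1, p=9, q=1
  k=2: a=4, p=44, q=5
  k=3: a=1, p=53, q=6
  k=4: a=12, p=680, q=77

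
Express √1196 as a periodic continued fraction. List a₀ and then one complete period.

a₀ = ⌊√1196⌋ = 34.
With m₀=0, d₀=1 and mₖ₊₁ = dₖaₖ − mₖ, dₖ₊₁ = (n − mₖ₊₁²)/dₖ, aₖ₊₁ = ⌊(a₀+mₖ₊₁)/dₖ₊₁⌋:
  k=1: m=34, d=40, a=1
  k=2: m=6, d=29, a=1
  k=3: m=23, d=23, a=2
  k=4: m=23, d=29, a=1
  k=5: m=6, d=40, a=1
  k=6: m=34, d=1, a=68
d=1 and a=2a₀=68 at k=6, so the next step gives (m, d) = (34, 40) again — its k=1 value — and the period has length 6.

[34; 1, 1, 2, 1, 1, 68]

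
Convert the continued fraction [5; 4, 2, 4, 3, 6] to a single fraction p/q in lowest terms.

4253/814

Fold from the inside: start with 6/1.
  3 + 1/6 = 19/6
  4 + 6/19 = 82/19
  2 + 19/82 = 183/82
  4 + 82/183 = 814/183
  5 + 183/814 = 4253/814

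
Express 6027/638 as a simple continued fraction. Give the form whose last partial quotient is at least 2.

[9; 2, 4, 5, 4, 3]

6027 = 9·638 + 285
638 = 2·285 + 68
285 = 4·68 + 13
68 = 5·13 + 3
13 = 4·3 + 1
3 = 3·1 + 0  (stop)
So 6027/638 = [9; 2, 4, 5, 4, 3].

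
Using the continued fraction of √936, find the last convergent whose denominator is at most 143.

3090/101

√936 = [30; 1, 1, 2, 6, 2, 1, 1, 60, …] (period length 8).
Convergents:
  p_0/q_0 = 30/1
  p_1/q_1 = 31/1
  p_2/q_2 = 61/2
  p_3/q_3 = 153/5
  p_4/q_4 = 979/32
  p_5/q_5 = 2111/69
  p_6/q_6 = 3090/101
  p_7/q_7 = 5201/170
q_6 = 101 ≤ 143 < 170 = q_7, so the answer is 3090/101.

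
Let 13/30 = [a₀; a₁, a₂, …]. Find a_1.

2

13 = 0·30 + 13   →  a_0 = 0
30 = 2·13 + 4   →  a_1 = 2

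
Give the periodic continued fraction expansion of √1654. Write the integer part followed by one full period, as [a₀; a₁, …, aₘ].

a₀ = ⌊√1654⌋ = 40.
With m₀=0, d₀=1 and mₖ₊₁ = dₖaₖ − mₖ, dₖ₊₁ = (n − mₖ₊₁²)/dₖ, aₖ₊₁ = ⌊(a₀+mₖ₊₁)/dₖ₊₁⌋:
  k=1: m=40, d=54, a=1
  k=2: m=14, d=27, a=2
  k=3: m=40, d=2, a=40
  k=4: m=40, d=27, a=2
  k=5: m=14, d=54, a=1
  k=6: m=40, d=1, a=80
d=1 and a=2a₀=80 at k=6, so the next step gives (m, d) = (40, 54) again — its k=1 value — and the period has length 6.

[40; 1, 2, 40, 2, 1, 80]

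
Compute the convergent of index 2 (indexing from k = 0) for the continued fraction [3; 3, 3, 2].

33/10

Using pₖ = aₖpₖ₋₁ + pₖ₋₂, qₖ = aₖqₖ₋₁ + qₖ₋₂ (with p₋₁=1, p₋₂=0, q₋₁=0, q₋₂=1):
  k=0: a=3, p=3, q=1
  k=1: a=3, p=10, q=3
  k=2: a=3, p=33, q=10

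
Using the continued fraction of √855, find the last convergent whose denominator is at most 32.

√855 = [29; 4, 6, 4, 58, …] (period length 4).
Convergents:
  p_0/q_0 = 29/1
  p_1/q_1 = 117/4
  p_2/q_2 = 731/25
  p_3/q_3 = 3041/104
q_2 = 25 ≤ 32 < 104 = q_3, so the answer is 731/25.

731/25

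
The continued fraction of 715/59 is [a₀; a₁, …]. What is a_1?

715 = 12·59 + 7   →  a_0 = 12
59 = 8·7 + 3   →  a_1 = 8

8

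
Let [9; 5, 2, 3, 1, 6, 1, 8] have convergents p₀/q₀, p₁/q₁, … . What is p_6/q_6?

Using pₖ = aₖpₖ₋₁ + pₖ₋₂, qₖ = aₖqₖ₋₁ + qₖ₋₂ (with p₋₁=1, p₋₂=0, q₋₁=0, q₋₂=1):
  k=0: a=9, p=9, q=1
  k=1: a=5, p=46, q=5
  k=2: a=2, p=101, q=11
  k=3: a=3, p=349, q=38
  k=4: a=1, p=450, q=49
  k=5: a=6, p=3049, q=332
  k=6: a=1, p=3499, q=381

3499/381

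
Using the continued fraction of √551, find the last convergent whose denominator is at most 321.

3967/169

√551 = [23; 2, 8, 1, 8, 2, 46, …] (period length 6).
Convergents:
  p_0/q_0 = 23/1
  p_1/q_1 = 47/2
  p_2/q_2 = 399/17
  p_3/q_3 = 446/19
  p_4/q_4 = 3967/169
  p_5/q_5 = 8380/357
q_4 = 169 ≤ 321 < 357 = q_5, so the answer is 3967/169.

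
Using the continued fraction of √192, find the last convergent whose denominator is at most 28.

√192 = [13; 1, 5, 1, 26, …] (period length 4).
Convergents:
  p_0/q_0 = 13/1
  p_1/q_1 = 14/1
  p_2/q_2 = 83/6
  p_3/q_3 = 97/7
  p_4/q_4 = 2605/188
q_3 = 7 ≤ 28 < 188 = q_4, so the answer is 97/7.

97/7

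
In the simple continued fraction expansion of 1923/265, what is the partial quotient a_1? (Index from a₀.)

3

1923 = 7·265 + 68   →  a_0 = 7
265 = 3·68 + 61   →  a_1 = 3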